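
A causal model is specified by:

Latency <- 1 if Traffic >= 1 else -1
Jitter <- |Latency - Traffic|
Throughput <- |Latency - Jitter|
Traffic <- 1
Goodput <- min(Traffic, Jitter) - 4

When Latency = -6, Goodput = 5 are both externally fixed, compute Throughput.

The joint intervention fixes Latency = -6, Goodput = 5, removing each variable's own equation.
Jitter = |Latency - Traffic|  [with Latency=-6, Traffic=1]  = 7
Throughput = |Latency - Jitter|  [with Latency=-6, Jitter=7]  = 13

13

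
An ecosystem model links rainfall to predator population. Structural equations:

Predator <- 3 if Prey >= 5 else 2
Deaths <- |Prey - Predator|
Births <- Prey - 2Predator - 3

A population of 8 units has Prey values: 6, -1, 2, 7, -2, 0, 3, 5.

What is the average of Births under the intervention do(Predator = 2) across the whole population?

Every unit gets Predator=2 under the intervention. Births values become -1, -8, -5, 0, -9, -7, -4, -2; E[Births|do(Predator=2)] = -4.5.

-4.5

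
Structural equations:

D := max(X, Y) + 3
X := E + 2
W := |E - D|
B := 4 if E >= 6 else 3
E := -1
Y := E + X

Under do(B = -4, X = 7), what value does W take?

11

The joint intervention fixes B = -4, X = 7, removing each variable's own equation.
Y = E + X  [with E=-1, X=7]  = 6
D = max(X, Y) + 3  [with X=7, Y=6]  = 10
W = |E - D|  [with E=-1, D=10]  = 11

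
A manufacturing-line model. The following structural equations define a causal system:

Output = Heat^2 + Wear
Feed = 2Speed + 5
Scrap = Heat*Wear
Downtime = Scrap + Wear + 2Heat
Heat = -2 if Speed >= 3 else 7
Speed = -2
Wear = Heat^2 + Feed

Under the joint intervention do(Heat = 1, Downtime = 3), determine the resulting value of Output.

3

Under do(Heat = 1, Downtime = 3), each intervened variable's structural equation is replaced by its fixed value.
Feed = 2Speed + 5  [with Speed=-2]  = 1
Wear = Heat^2 + Feed  [with Heat=1, Feed=1]  = 2
Output = Heat^2 + Wear  [with Heat=1, Wear=2]  = 3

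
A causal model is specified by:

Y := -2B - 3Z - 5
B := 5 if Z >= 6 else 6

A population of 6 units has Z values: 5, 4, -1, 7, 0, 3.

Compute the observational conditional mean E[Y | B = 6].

-23.6

Observing B=6 restricts to units where B's equation naturally yields 6: Z ∈ {5, 4, -1, 0, 3}. In that subpopulation Y = -32, -29, -14, -17, -26, mean -23.6.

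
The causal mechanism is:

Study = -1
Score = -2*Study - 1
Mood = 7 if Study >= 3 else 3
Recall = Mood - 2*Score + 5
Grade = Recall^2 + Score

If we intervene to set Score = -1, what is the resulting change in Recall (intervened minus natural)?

Under do(Score=-1), the mechanism Score = -2*Study - 1 is discarded; Score is fixed at -1.
Mood = 7 if Study >= 3 else 3  [with Study=-1]  = 3
Recall = Mood - 2*Score + 5  [with Mood=3, Score=-1]  = 10
Without intervention: Score = -2*Study - 1  [with Study=-1]  = 1; Mood = 7 if Study >= 3 else 3  [with Study=-1]  = 3; Recall = Mood - 2*Score + 5  [with Mood=3, Score=1]  = 6.
Change = 10 − 6 = 4.

4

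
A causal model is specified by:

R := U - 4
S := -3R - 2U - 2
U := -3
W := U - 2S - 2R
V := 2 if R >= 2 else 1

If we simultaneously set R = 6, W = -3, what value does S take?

-14

Under do(R = 6, W = -3), each intervened variable's structural equation is replaced by its fixed value.
S = -3R - 2U - 2  [with R=6, U=-3]  = -14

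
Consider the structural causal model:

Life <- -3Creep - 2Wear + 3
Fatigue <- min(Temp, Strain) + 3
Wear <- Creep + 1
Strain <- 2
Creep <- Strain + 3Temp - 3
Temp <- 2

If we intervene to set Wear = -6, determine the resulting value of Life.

Under do(Wear=-6), the mechanism Wear <- Creep + 1 is discarded; Wear is fixed at -6.
Creep = Strain + 3Temp - 3  [with Strain=2, Temp=2]  = 5
Life = -3Creep - 2Wear + 3  [with Creep=5, Wear=-6]  = 0

0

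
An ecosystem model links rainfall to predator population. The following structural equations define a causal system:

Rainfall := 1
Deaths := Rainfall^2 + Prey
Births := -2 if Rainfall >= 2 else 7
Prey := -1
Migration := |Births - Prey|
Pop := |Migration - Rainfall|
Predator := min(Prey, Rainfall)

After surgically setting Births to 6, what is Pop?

The intervention breaks the incoming arrows to Births: Births := -2 if Rainfall >= 2 else 7 no longer applies, and Births = 6.
Migration = |Births - Prey|  [with Births=6, Prey=-1]  = 7
Pop = |Migration - Rainfall|  [with Migration=7, Rainfall=1]  = 6

6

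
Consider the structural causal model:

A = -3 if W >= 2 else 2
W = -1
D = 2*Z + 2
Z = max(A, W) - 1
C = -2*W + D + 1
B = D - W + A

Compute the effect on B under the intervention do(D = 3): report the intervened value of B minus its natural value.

Intervening sets D = 3 and removes its equation (D = 2*Z + 2).
A = -3 if W >= 2 else 2  [with W=-1]  = 2
B = D - W + A  [with D=3, W=-1, A=2]  = 6
Without intervention: A = -3 if W >= 2 else 2  [with W=-1]  = 2; Z = max(A, W) - 1  [with A=2, W=-1]  = 1; D = 2*Z + 2  [with Z=1]  = 4; B = D - W + A  [with D=4, W=-1, A=2]  = 7.
Change = 6 − 7 = -1.

-1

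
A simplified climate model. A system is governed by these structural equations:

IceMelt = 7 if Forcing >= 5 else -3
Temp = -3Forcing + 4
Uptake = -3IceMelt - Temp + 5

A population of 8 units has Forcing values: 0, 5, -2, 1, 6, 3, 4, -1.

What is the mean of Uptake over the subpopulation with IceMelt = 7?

-3.5

E[Uptake|IceMelt=7] averages over only the 2 units with IceMelt=7 (Forcing = 5, 6): Uptake = -5, -2, mean -3.5.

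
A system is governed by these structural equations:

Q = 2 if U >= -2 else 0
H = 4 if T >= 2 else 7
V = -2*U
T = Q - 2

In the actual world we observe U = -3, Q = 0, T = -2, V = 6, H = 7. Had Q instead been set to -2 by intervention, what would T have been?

The intervention breaks the incoming arrows to Q: Q = 2 if U >= -2 else 0 no longer applies, and Q = -2.
T = Q - 2  [with Q=-2]  = -4

-4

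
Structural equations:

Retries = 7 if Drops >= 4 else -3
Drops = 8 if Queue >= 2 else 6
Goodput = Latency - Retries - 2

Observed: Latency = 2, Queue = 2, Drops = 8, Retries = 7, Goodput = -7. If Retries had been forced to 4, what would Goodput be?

Intervening sets Retries = 4 and removes its equation (Retries = 7 if Drops >= 4 else -3).
Goodput = Latency - Retries - 2  [with Latency=2, Retries=4]  = -4

-4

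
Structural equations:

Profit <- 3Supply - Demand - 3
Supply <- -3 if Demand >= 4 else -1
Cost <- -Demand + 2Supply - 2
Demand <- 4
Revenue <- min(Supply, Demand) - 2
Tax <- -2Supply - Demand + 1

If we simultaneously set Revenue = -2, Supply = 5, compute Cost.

Setting Revenue = -2, Supply = 5 by intervention discards those variables' equations.
Cost = -Demand + 2Supply - 2  [with Demand=4, Supply=5]  = 4

4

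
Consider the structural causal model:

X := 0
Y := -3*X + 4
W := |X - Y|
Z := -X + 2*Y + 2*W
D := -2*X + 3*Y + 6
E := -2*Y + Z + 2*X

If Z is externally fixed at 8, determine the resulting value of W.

4

Under do(Z=8), the mechanism Z := -X + 2*Y + 2*W is discarded; Z is fixed at 8.
Since W is not a descendant of the intervened variable, it is unaffected.
Y = -3*X + 4  [with X=0]  = 4
W = |X - Y|  [with X=0, Y=4]  = 4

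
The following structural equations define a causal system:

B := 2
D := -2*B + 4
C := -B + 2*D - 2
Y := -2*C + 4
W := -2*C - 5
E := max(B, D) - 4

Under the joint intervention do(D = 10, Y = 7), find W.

Setting D = 10, Y = 7 by intervention discards those variables' equations.
C = -B + 2*D - 2  [with B=2, D=10]  = 16
W = -2*C - 5  [with C=16]  = -37

-37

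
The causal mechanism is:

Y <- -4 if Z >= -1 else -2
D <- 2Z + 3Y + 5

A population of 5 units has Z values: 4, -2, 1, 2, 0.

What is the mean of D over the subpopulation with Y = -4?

Observing Y=-4 restricts to units where Y's equation naturally yields -4: Z ∈ {4, 1, 2, 0}. In that subpopulation D = 1, -5, -3, -7, mean -3.5.

-3.5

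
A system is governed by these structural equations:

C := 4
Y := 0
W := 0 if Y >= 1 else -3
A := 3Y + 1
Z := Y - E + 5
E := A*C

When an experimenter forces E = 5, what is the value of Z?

0

The intervention breaks the incoming arrows to E: E := A*C no longer applies, and E = 5.
Z = Y - E + 5  [with Y=0, E=5]  = 0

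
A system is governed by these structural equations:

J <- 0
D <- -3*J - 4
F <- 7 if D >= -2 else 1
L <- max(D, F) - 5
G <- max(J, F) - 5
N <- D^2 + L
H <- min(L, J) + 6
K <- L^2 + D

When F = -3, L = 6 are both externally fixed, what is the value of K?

The joint intervention fixes F = -3, L = 6, removing each variable's own equation.
D = -3*J - 4  [with J=0]  = -4
K = L^2 + D  [with L=6, D=-4]  = 32

32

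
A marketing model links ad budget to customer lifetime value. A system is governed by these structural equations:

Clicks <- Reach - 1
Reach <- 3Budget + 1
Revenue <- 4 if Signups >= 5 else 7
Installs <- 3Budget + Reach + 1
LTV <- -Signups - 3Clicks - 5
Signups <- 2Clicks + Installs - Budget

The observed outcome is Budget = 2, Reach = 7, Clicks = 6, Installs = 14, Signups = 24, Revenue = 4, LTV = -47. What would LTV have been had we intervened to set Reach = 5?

Under do(Reach=5), the mechanism Reach <- 3Budget + 1 is discarded; Reach is fixed at 5.
Clicks = Reach - 1  [with Reach=5]  = 4
Installs = 3Budget + Reach + 1  [with Budget=2, Reach=5]  = 12
Signups = 2Clicks + Installs - Budget  [with Clicks=4, Installs=12, Budget=2]  = 18
LTV = -Signups - 3Clicks - 5  [with Signups=18, Clicks=4]  = -35

-35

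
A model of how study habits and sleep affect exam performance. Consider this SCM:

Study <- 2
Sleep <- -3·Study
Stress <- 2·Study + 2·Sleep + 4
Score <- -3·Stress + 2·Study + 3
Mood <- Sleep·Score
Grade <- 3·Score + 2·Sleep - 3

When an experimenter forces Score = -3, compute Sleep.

The intervention breaks the incoming arrows to Score: Score <- -3·Stress + 2·Study + 3 no longer applies, and Score = -3.
Since Sleep is not a descendant of the intervened variable, it is unaffected.
Sleep = -3·Study  [with Study=2]  = -6

-6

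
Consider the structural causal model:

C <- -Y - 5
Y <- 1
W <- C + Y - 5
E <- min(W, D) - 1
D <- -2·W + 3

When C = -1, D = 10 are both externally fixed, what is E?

-6

Setting C = -1, D = 10 by intervention discards those variables' equations.
W = C + Y - 5  [with C=-1, Y=1]  = -5
E = min(W, D) - 1  [with W=-5, D=10]  = -6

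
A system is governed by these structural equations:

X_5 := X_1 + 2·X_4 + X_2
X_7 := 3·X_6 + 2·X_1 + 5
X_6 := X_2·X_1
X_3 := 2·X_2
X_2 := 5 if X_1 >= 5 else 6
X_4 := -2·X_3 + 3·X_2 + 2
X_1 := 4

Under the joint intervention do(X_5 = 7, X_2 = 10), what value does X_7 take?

Setting X_5 = 7, X_2 = 10 by intervention discards those variables' equations.
X_6 = X_2·X_1  [with X_2=10, X_1=4]  = 40
X_7 = 3·X_6 + 2·X_1 + 5  [with X_6=40, X_1=4]  = 133

133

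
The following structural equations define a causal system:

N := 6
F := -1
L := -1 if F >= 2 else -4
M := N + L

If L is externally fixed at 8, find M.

14

The intervention breaks the incoming arrows to L: L := -1 if F >= 2 else -4 no longer applies, and L = 8.
M = N + L  [with N=6, L=8]  = 14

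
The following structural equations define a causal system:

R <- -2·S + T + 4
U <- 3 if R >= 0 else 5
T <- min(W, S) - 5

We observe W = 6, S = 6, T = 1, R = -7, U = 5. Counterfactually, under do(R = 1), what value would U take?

3

Intervening sets R = 1 and removes its equation (R <- -2·S + T + 4).
U = 3 if R >= 0 else 5  [with R=1]  = 3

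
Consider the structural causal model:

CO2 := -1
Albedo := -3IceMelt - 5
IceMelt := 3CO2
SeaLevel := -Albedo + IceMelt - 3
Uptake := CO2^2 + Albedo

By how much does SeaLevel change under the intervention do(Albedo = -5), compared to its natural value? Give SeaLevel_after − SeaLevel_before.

The intervention breaks the incoming arrows to Albedo: Albedo := -3IceMelt - 5 no longer applies, and Albedo = -5.
IceMelt = 3CO2  [with CO2=-1]  = -3
SeaLevel = -Albedo + IceMelt - 3  [with Albedo=-5, IceMelt=-3]  = -1
Without intervention: IceMelt = 3CO2  [with CO2=-1]  = -3; Albedo = -3IceMelt - 5  [with IceMelt=-3]  = 4; SeaLevel = -Albedo + IceMelt - 3  [with Albedo=4, IceMelt=-3]  = -10.
Change = -1 − (-10) = 9.

9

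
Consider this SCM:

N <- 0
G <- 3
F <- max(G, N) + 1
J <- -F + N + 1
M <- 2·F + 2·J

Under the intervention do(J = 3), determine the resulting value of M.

Intervening sets J = 3 and removes its equation (J <- -F + N + 1).
F = max(G, N) + 1  [with G=3, N=0]  = 4
M = 2·F + 2·J  [with F=4, J=3]  = 14

14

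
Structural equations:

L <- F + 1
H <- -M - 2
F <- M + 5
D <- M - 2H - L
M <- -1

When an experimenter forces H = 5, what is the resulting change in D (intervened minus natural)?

Intervening sets H = 5 and removes its equation (H <- -M - 2).
F = M + 5  [with M=-1]  = 4
L = F + 1  [with F=4]  = 5
D = M - 2H - L  [with M=-1, H=5, L=5]  = -16
Without intervention: F = M + 5  [with M=-1]  = 4; L = F + 1  [with F=4]  = 5; H = -M - 2  [with M=-1]  = -1; D = M - 2H - L  [with M=-1, H=-1, L=5]  = -4.
Change = -16 − (-4) = -12.

-12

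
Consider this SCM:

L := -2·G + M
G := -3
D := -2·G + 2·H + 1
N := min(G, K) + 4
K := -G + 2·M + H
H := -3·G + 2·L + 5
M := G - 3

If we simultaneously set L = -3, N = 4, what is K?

The joint intervention fixes L = -3, N = 4, removing each variable's own equation.
M = G - 3  [with G=-3]  = -6
H = -3·G + 2·L + 5  [with G=-3, L=-3]  = 8
K = -G + 2·M + H  [with G=-3, M=-6, H=8]  = -1

-1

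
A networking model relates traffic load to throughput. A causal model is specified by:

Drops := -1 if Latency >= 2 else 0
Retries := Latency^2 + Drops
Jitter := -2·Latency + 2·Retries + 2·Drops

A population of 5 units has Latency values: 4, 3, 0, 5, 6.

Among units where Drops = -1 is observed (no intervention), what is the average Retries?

20.5

E[Retries|Drops=-1] averages over only the 4 units with Drops=-1 (Latency = 4, 3, 5, 6): Retries = 15, 8, 24, 35, mean 20.5.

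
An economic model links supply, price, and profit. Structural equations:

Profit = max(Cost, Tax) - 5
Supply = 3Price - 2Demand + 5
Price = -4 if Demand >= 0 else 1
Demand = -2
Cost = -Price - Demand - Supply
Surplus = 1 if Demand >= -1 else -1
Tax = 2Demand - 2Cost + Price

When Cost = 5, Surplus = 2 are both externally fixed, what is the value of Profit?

The joint intervention fixes Cost = 5, Surplus = 2, removing each variable's own equation.
Price = -4 if Demand >= 0 else 1  [with Demand=-2]  = 1
Tax = 2Demand - 2Cost + Price  [with Demand=-2, Cost=5, Price=1]  = -13
Profit = max(Cost, Tax) - 5  [with Cost=5, Tax=-13]  = 0

0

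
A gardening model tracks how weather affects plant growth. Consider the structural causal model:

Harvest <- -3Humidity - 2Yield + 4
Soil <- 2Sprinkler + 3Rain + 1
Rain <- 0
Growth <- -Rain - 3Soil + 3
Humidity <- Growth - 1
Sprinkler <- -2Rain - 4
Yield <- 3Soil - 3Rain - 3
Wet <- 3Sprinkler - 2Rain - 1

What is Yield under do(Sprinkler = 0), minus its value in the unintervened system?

Under do(Sprinkler=0), the mechanism Sprinkler <- -2Rain - 4 is discarded; Sprinkler is fixed at 0.
Soil = 2Sprinkler + 3Rain + 1  [with Sprinkler=0, Rain=0]  = 1
Yield = 3Soil - 3Rain - 3  [with Soil=1, Rain=0]  = 0
Without intervention: Sprinkler = -2Rain - 4  [with Rain=0]  = -4; Soil = 2Sprinkler + 3Rain + 1  [with Sprinkler=-4, Rain=0]  = -7; Yield = 3Soil - 3Rain - 3  [with Soil=-7, Rain=0]  = -24.
Change = 0 − (-24) = 24.

24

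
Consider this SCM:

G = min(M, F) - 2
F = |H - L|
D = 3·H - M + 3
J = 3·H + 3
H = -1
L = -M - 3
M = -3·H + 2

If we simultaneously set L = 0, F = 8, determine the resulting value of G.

The joint intervention fixes L = 0, F = 8, removing each variable's own equation.
M = -3·H + 2  [with H=-1]  = 5
G = min(M, F) - 2  [with M=5, F=8]  = 3

3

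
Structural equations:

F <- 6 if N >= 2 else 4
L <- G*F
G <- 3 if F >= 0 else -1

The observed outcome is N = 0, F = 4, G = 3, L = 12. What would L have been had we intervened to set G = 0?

0

The intervention breaks the incoming arrows to G: G <- 3 if F >= 0 else -1 no longer applies, and G = 0.
F = 6 if N >= 2 else 4  [with N=0]  = 4
L = G*F  [with G=0, F=4]  = 0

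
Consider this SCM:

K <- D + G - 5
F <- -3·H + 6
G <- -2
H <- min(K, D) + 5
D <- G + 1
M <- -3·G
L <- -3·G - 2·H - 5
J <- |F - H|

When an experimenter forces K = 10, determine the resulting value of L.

do(K=10) replaces the equation K <- D + G - 5 with the constant K = 10.
D = G + 1  [with G=-2]  = -1
H = min(K, D) + 5  [with K=10, D=-1]  = 4
L = -3·G - 2·H - 5  [with G=-2, H=4]  = -7

-7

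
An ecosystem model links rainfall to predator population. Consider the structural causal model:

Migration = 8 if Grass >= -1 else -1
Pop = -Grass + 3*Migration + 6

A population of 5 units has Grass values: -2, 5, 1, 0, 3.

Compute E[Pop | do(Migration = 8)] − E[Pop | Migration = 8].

0.85

Every unit gets Migration=8 under the intervention. Pop values become 32, 25, 29, 30, 27; E[Pop|do(Migration=8)] = 28.6.
Conditioning on Migration=8 selects the 4 unit(s) with Grass ∈ {5, 1, 0, 3}. Their Pop values: 25, 29, 30, 27. Mean = 27.75.
Difference = 28.6 − 27.75 = 0.85.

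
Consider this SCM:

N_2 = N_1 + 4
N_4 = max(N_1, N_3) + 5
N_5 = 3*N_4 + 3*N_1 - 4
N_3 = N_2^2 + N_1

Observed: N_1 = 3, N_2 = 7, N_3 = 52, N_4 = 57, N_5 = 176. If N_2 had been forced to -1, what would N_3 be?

The intervention breaks the incoming arrows to N_2: N_2 = N_1 + 4 no longer applies, and N_2 = -1.
N_3 = N_2^2 + N_1  [with N_2=-1, N_1=3]  = 4

4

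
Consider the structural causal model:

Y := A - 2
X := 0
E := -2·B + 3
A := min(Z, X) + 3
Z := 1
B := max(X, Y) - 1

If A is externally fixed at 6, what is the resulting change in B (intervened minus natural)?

do(A=6) replaces the equation A := min(Z, X) + 3 with the constant A = 6.
Y = A - 2  [with A=6]  = 4
B = max(X, Y) - 1  [with X=0, Y=4]  = 3
Without intervention: A = min(Z, X) + 3  [with Z=1, X=0]  = 3; Y = A - 2  [with A=3]  = 1; B = max(X, Y) - 1  [with X=0, Y=1]  = 0.
Change = 3 − 0 = 3.

3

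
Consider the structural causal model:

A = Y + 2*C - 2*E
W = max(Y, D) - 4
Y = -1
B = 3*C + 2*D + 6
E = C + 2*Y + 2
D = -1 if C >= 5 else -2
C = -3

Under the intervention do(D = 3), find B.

The intervention breaks the incoming arrows to D: D = -1 if C >= 5 else -2 no longer applies, and D = 3.
B = 3*C + 2*D + 6  [with C=-3, D=3]  = 3

3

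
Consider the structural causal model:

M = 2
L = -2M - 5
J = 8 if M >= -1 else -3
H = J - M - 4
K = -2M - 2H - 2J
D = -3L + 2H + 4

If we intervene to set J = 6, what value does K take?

do(J=6) replaces the equation J = 8 if M >= -1 else -3 with the constant J = 6.
H = J - M - 4  [with J=6, M=2]  = 0
K = -2M - 2H - 2J  [with M=2, H=0, J=6]  = -16

-16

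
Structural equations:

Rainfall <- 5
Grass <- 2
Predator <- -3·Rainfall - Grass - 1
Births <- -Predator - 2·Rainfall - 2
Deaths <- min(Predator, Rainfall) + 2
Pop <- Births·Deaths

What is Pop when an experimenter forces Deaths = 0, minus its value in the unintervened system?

The intervention breaks the incoming arrows to Deaths: Deaths <- min(Predator, Rainfall) + 2 no longer applies, and Deaths = 0.
Predator = -3·Rainfall - Grass - 1  [with Rainfall=5, Grass=2]  = -18
Births = -Predator - 2·Rainfall - 2  [with Predator=-18, Rainfall=5]  = 6
Pop = Births·Deaths  [with Births=6, Deaths=0]  = 0
Without intervention: Predator = -3·Rainfall - Grass - 1  [with Rainfall=5, Grass=2]  = -18; Births = -Predator - 2·Rainfall - 2  [with Predator=-18, Rainfall=5]  = 6; Deaths = min(Predator, Rainfall) + 2  [with Predator=-18, Rainfall=5]  = -16; Pop = Births·Deaths  [with Births=6, Deaths=-16]  = -96.
Change = 0 − (-96) = 96.

96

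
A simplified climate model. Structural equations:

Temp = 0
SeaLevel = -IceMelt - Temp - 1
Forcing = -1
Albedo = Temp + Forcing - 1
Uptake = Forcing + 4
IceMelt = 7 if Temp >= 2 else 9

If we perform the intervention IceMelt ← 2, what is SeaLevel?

do(IceMelt=2) replaces the equation IceMelt = 7 if Temp >= 2 else 9 with the constant IceMelt = 2.
SeaLevel = -IceMelt - Temp - 1  [with IceMelt=2, Temp=0]  = -3

-3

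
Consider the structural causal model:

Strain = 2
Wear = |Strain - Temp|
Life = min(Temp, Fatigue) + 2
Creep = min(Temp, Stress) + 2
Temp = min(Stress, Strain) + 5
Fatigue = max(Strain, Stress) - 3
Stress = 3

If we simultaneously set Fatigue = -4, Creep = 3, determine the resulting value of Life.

Under do(Fatigue = -4, Creep = 3), each intervened variable's structural equation is replaced by its fixed value.
Temp = min(Stress, Strain) + 5  [with Stress=3, Strain=2]  = 7
Life = min(Temp, Fatigue) + 2  [with Temp=7, Fatigue=-4]  = -2

-2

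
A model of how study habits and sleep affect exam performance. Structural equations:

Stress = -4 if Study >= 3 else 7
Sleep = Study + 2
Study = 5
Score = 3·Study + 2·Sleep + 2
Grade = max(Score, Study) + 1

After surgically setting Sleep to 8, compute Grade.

34

do(Sleep=8) replaces the equation Sleep = Study + 2 with the constant Sleep = 8.
Score = 3·Study + 2·Sleep + 2  [with Study=5, Sleep=8]  = 33
Grade = max(Score, Study) + 1  [with Score=33, Study=5]  = 34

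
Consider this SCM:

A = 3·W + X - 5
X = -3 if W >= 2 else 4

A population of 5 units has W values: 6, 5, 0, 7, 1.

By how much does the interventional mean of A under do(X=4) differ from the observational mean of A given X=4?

9.9

The intervention sets X=4 in all 5 units regardless of W. Recomputing A per unit gives 17, 14, -1, 20, 2; average 10.4.
E[A|X=4] averages over only the 2 units with X=4 (W = 0, 1): A = -1, 2, mean 0.5.
Difference = 10.4 − 0.5 = 9.9.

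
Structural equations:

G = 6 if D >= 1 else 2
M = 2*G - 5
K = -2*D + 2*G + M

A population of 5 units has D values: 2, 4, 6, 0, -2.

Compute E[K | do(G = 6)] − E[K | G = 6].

do(G=6) breaks G's dependence on D. With G=6 fixed, K across the units is 15, 11, 7, 19, 23, mean 15.
Conditioning on G=6 selects the 3 unit(s) with D ∈ {2, 4, 6}. Their K values: 15, 11, 7. Mean = 11.
Difference = 15 − 11 = 4.

4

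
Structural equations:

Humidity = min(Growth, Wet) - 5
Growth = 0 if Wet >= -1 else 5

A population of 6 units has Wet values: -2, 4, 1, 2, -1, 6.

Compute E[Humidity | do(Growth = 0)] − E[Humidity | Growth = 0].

-0.3

The intervention sets Growth=0 in all 6 units regardless of Wet. Recomputing Humidity per unit gives -7, -5, -5, -5, -6, -5; average -5.5.
Observing Growth=0 restricts to units where Growth's equation naturally yields 0: Wet ∈ {4, 1, 2, -1, 6}. In that subpopulation Humidity = -5, -5, -5, -6, -5, mean -5.2.
Difference = -5.5 − (-5.2) = -0.3.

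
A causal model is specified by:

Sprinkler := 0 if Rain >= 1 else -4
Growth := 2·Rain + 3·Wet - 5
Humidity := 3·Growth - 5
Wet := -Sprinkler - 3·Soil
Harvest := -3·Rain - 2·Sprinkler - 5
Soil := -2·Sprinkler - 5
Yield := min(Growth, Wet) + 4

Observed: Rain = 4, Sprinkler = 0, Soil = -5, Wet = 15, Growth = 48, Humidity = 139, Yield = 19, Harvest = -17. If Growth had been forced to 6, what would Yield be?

10

Under do(Growth=6), the mechanism Growth := 2·Rain + 3·Wet - 5 is discarded; Growth is fixed at 6.
Sprinkler = 0 if Rain >= 1 else -4  [with Rain=4]  = 0
Soil = -2·Sprinkler - 5  [with Sprinkler=0]  = -5
Wet = -Sprinkler - 3·Soil  [with Sprinkler=0, Soil=-5]  = 15
Yield = min(Growth, Wet) + 4  [with Growth=6, Wet=15]  = 10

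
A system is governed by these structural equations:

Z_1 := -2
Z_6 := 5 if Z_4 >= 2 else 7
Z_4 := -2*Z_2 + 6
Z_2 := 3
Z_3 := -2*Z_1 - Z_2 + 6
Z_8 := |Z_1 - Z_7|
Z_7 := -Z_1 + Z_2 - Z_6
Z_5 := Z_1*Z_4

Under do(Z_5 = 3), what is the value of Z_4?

The intervention breaks the incoming arrows to Z_5: Z_5 := Z_1*Z_4 no longer applies, and Z_5 = 3.
Since Z_4 is not a descendant of the intervened variable, it is unaffected.
Z_4 = -2*Z_2 + 6  [with Z_2=3]  = 0

0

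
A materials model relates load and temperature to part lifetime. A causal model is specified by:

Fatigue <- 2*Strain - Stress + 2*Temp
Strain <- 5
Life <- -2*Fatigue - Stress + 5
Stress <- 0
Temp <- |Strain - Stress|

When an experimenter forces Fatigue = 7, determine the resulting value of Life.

-9

Intervening sets Fatigue = 7 and removes its equation (Fatigue <- 2*Strain - Stress + 2*Temp).
Life = -2*Fatigue - Stress + 5  [with Fatigue=7, Stress=0]  = -9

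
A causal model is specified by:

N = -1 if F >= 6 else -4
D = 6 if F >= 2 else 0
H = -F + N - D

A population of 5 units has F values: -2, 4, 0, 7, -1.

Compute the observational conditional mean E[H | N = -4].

-5.75

Observing N=-4 restricts to units where N's equation naturally yields -4: F ∈ {-2, 4, 0, -1}. In that subpopulation H = -2, -14, -4, -3, mean -5.75.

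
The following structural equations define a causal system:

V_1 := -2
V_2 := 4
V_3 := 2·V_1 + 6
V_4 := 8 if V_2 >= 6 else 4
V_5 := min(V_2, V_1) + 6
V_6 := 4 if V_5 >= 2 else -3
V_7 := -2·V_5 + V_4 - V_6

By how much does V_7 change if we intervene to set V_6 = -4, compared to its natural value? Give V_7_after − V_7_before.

Intervening sets V_6 = -4 and removes its equation (V_6 := 4 if V_5 >= 2 else -3).
V_4 = 8 if V_2 >= 6 else 4  [with V_2=4]  = 4
V_5 = min(V_2, V_1) + 6  [with V_2=4, V_1=-2]  = 4
V_7 = -2·V_5 + V_4 - V_6  [with V_5=4, V_4=4, V_6=-4]  = 0
Without intervention: V_4 = 8 if V_2 >= 6 else 4  [with V_2=4]  = 4; V_5 = min(V_2, V_1) + 6  [with V_2=4, V_1=-2]  = 4; V_6 = 4 if V_5 >= 2 else -3  [with V_5=4]  = 4; V_7 = -2·V_5 + V_4 - V_6  [with V_5=4, V_4=4, V_6=4]  = -8.
Change = 0 − (-8) = 8.

8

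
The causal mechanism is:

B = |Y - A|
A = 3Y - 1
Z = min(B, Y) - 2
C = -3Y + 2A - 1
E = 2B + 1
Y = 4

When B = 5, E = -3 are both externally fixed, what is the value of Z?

The joint intervention fixes B = 5, E = -3, removing each variable's own equation.
Z = min(B, Y) - 2  [with B=5, Y=4]  = 2

2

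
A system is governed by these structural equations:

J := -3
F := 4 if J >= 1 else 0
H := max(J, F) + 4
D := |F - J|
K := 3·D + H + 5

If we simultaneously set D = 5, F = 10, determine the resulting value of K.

34

The joint intervention fixes D = 5, F = 10, removing each variable's own equation.
H = max(J, F) + 4  [with J=-3, F=10]  = 14
K = 3·D + H + 5  [with D=5, H=14]  = 34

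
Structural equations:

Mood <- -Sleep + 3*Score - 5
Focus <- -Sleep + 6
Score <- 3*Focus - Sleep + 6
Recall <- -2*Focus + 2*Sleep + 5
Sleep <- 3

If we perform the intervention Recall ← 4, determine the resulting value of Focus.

3

Under do(Recall=4), the mechanism Recall <- -2*Focus + 2*Sleep + 5 is discarded; Recall is fixed at 4.
No directed path runs from Recall to Focus, so Focus keeps its natural value.
Focus = -Sleep + 6  [with Sleep=3]  = 3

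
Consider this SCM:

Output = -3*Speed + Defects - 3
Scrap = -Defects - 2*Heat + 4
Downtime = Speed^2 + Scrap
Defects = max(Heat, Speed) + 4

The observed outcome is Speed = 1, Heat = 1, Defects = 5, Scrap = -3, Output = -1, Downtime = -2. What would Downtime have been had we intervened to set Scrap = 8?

Under do(Scrap=8), the mechanism Scrap = -Defects - 2*Heat + 4 is discarded; Scrap is fixed at 8.
Downtime = Speed^2 + Scrap  [with Speed=1, Scrap=8]  = 9

9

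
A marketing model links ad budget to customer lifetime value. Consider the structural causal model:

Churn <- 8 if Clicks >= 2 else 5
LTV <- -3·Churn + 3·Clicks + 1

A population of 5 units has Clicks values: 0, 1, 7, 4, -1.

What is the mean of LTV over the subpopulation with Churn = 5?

E[LTV|Churn=5] averages over only the 3 units with Churn=5 (Clicks = 0, 1, -1): LTV = -14, -11, -17, mean -14.

-14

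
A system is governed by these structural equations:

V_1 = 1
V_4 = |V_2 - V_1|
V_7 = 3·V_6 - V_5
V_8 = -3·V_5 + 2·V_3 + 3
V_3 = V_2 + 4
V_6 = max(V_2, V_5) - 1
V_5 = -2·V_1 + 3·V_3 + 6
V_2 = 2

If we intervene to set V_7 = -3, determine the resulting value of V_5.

The intervention breaks the incoming arrows to V_7: V_7 = 3·V_6 - V_5 no longer applies, and V_7 = -3.
V_5 is not downstream of the intervention, so its value is determined by the original equations.
V_3 = V_2 + 4  [with V_2=2]  = 6
V_5 = -2·V_1 + 3·V_3 + 6  [with V_1=1, V_3=6]  = 22

22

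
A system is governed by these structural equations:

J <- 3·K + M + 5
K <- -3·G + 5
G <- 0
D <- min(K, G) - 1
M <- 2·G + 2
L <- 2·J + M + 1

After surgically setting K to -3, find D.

-4

The intervention breaks the incoming arrows to K: K <- -3·G + 5 no longer applies, and K = -3.
D = min(K, G) - 1  [with K=-3, G=0]  = -4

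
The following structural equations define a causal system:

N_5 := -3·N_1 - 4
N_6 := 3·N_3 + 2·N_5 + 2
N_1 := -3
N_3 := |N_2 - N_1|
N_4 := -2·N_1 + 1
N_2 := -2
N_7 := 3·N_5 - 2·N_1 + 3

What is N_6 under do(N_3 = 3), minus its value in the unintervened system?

The intervention breaks the incoming arrows to N_3: N_3 := |N_2 - N_1| no longer applies, and N_3 = 3.
N_5 = -3·N_1 - 4  [with N_1=-3]  = 5
N_6 = 3·N_3 + 2·N_5 + 2  [with N_3=3, N_5=5]  = 21
Without intervention: N_3 = |N_2 - N_1|  [with N_2=-2, N_1=-3]  = 1; N_5 = -3·N_1 - 4  [with N_1=-3]  = 5; N_6 = 3·N_3 + 2·N_5 + 2  [with N_3=1, N_5=5]  = 15.
Change = 21 − 15 = 6.

6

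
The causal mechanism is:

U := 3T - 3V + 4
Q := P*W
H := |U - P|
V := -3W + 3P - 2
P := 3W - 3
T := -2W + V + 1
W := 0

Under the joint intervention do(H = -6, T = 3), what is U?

46

Setting H = -6, T = 3 by intervention discards those variables' equations.
P = 3W - 3  [with W=0]  = -3
V = -3W + 3P - 2  [with W=0, P=-3]  = -11
U = 3T - 3V + 4  [with T=3, V=-11]  = 46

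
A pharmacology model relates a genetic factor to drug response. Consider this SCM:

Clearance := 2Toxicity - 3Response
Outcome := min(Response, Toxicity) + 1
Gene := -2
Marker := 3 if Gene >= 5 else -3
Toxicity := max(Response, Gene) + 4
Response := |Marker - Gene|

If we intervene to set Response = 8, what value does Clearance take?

do(Response=8) replaces the equation Response := |Marker - Gene| with the constant Response = 8.
Toxicity = max(Response, Gene) + 4  [with Response=8, Gene=-2]  = 12
Clearance = 2Toxicity - 3Response  [with Toxicity=12, Response=8]  = 0

0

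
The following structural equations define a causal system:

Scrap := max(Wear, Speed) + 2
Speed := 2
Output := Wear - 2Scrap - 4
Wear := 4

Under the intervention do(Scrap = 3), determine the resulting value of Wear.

Under do(Scrap=3), the mechanism Scrap := max(Wear, Speed) + 2 is discarded; Scrap is fixed at 3.
Since Wear is not a descendant of the intervened variable, it is unaffected.

4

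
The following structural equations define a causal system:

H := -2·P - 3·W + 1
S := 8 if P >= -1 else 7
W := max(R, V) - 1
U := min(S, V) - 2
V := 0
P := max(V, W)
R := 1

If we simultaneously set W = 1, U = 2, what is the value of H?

Setting W = 1, U = 2 by intervention discards those variables' equations.
P = max(V, W)  [with V=0, W=1]  = 1
H = -2·P - 3·W + 1  [with P=1, W=1]  = -4

-4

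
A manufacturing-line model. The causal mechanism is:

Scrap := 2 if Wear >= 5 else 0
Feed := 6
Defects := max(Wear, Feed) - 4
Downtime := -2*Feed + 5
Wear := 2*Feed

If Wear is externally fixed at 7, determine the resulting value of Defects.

The intervention breaks the incoming arrows to Wear: Wear := 2*Feed no longer applies, and Wear = 7.
Defects = max(Wear, Feed) - 4  [with Wear=7, Feed=6]  = 3

3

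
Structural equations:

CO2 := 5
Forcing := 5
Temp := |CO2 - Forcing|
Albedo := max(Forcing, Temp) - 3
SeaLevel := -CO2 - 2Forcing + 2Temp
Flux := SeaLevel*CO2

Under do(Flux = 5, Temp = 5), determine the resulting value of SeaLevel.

Under do(Flux = 5, Temp = 5), each intervened variable's structural equation is replaced by its fixed value.
SeaLevel = -CO2 - 2Forcing + 2Temp  [with CO2=5, Forcing=5, Temp=5]  = -5

-5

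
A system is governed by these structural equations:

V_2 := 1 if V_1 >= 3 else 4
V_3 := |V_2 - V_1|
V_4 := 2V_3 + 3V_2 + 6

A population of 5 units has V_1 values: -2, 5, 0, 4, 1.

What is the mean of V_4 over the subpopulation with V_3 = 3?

Observing V_3=3 restricts to units where V_3's equation naturally yields 3: V_1 ∈ {4, 1}. In that subpopulation V_4 = 15, 24, mean 19.5.

19.5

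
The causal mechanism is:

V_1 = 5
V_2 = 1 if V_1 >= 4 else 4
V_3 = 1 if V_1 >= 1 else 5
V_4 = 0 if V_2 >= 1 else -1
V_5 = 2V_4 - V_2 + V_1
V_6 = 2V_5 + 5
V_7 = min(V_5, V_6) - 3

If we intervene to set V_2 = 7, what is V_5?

do(V_2=7) replaces the equation V_2 = 1 if V_1 >= 4 else 4 with the constant V_2 = 7.
V_4 = 0 if V_2 >= 1 else -1  [with V_2=7]  = 0
V_5 = 2V_4 - V_2 + V_1  [with V_4=0, V_2=7, V_1=5]  = -2

-2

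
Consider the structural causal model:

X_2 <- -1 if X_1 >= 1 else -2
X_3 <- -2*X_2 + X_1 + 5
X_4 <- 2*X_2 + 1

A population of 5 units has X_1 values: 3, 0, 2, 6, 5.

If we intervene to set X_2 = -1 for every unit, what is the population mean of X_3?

do(X_2=-1) breaks X_2's dependence on X_1. With X_2=-1 fixed, X_3 across the units is 10, 7, 9, 13, 12, mean 10.2.

10.2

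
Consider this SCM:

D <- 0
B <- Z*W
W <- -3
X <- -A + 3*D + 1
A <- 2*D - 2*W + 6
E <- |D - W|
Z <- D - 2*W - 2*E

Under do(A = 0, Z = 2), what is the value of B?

Setting A = 0, Z = 2 by intervention discards those variables' equations.
B = Z*W  [with Z=2, W=-3]  = -6

-6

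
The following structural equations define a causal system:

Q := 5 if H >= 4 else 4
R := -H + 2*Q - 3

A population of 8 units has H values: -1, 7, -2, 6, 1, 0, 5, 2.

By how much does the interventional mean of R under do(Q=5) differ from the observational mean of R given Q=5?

3.75

Every unit gets Q=5 under the intervention. R values become 8, 0, 9, 1, 6, 7, 2, 5; E[R|do(Q=5)] = 4.75.
E[R|Q=5] averages over only the 3 units with Q=5 (H = 7, 6, 5): R = 0, 1, 2, mean 1.
Difference = 4.75 − 1 = 3.75.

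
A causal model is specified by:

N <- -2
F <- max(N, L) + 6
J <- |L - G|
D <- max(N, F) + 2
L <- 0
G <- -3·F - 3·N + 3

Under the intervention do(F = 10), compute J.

do(F=10) replaces the equation F <- max(N, L) + 6 with the constant F = 10.
G = -3·F - 3·N + 3  [with F=10, N=-2]  = -21
J = |L - G|  [with L=0, G=-21]  = 21

21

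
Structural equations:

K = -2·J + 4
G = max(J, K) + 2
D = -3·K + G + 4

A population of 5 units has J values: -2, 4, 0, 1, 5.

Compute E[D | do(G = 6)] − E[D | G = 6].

-2.4

do(G=6) breaks G's dependence on J. With G=6 fixed, D across the units is -14, 22, -2, 4, 28, mean 7.6.
Observing G=6 restricts to units where G's equation naturally yields 6: J ∈ {4, 0}. In that subpopulation D = 22, -2, mean 10.
Difference = 7.6 − 10 = -2.4.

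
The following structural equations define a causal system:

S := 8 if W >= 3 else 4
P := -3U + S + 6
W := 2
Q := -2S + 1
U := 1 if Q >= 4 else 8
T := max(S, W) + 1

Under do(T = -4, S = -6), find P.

Setting T = -4, S = -6 by intervention discards those variables' equations.
Q = -2S + 1  [with S=-6]  = 13
U = 1 if Q >= 4 else 8  [with Q=13]  = 1
P = -3U + S + 6  [with U=1, S=-6]  = -3

-3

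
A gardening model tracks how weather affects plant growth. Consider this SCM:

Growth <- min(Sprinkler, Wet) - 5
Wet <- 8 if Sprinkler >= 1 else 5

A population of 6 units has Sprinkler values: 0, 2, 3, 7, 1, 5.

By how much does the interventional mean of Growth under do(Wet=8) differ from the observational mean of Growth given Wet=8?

-0.6

The intervention sets Wet=8 in all 6 units regardless of Sprinkler. Recomputing Growth per unit gives -5, -3, -2, 2, -4, 0; average -2.
Observing Wet=8 restricts to units where Wet's equation naturally yields 8: Sprinkler ∈ {2, 3, 7, 1, 5}. In that subpopulation Growth = -3, -2, 2, -4, 0, mean -1.4.
Difference = -2 − (-1.4) = -0.6.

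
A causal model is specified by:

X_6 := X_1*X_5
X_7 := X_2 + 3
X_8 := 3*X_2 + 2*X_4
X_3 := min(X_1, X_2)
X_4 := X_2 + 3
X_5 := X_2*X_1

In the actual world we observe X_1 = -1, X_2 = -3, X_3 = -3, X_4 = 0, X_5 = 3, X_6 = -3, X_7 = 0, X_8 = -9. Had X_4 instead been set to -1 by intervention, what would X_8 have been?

-11

do(X_4=-1) replaces the equation X_4 := X_2 + 3 with the constant X_4 = -1.
X_8 = 3*X_2 + 2*X_4  [with X_2=-3, X_4=-1]  = -11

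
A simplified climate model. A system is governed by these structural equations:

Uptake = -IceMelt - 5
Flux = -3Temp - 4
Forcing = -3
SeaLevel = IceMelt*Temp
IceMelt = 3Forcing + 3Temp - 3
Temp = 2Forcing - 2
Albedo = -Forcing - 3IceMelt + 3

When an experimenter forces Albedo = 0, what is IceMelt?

-36

Under do(Albedo=0), the mechanism Albedo = -Forcing - 3IceMelt + 3 is discarded; Albedo is fixed at 0.
Since IceMelt is not a descendant of the intervened variable, it is unaffected.
Temp = 2Forcing - 2  [with Forcing=-3]  = -8
IceMelt = 3Forcing + 3Temp - 3  [with Forcing=-3, Temp=-8]  = -36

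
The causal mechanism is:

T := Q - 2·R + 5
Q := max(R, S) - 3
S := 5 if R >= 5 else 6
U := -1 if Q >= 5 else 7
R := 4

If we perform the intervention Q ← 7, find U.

do(Q=7) replaces the equation Q := max(R, S) - 3 with the constant Q = 7.
U = -1 if Q >= 5 else 7  [with Q=7]  = -1

-1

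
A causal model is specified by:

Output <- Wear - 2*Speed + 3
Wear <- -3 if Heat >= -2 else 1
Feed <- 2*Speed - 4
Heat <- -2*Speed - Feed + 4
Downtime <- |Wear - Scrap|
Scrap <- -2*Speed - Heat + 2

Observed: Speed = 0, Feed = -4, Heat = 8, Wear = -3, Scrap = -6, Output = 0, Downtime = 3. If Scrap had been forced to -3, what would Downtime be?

0

Under do(Scrap=-3), the mechanism Scrap <- -2*Speed - Heat + 2 is discarded; Scrap is fixed at -3.
Feed = 2*Speed - 4  [with Speed=0]  = -4
Heat = -2*Speed - Feed + 4  [with Speed=0, Feed=-4]  = 8
Wear = -3 if Heat >= -2 else 1  [with Heat=8]  = -3
Downtime = |Wear - Scrap|  [with Wear=-3, Scrap=-3]  = 0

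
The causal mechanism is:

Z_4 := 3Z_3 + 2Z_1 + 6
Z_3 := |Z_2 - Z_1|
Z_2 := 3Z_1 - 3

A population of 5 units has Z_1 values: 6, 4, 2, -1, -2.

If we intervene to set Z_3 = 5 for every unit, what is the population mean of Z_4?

do(Z_3=5) breaks Z_3's dependence on Z_1. With Z_3=5 fixed, Z_4 across the units is 33, 29, 25, 19, 17, mean 24.6.

24.6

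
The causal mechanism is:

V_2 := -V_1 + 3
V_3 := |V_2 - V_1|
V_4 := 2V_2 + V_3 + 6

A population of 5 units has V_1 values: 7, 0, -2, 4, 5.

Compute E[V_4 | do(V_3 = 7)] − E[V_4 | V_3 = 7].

-2.6

do(V_3=7) breaks V_3's dependence on V_1. With V_3=7 fixed, V_4 across the units is 5, 19, 23, 11, 9, mean 13.4.
E[V_4|V_3=7] averages over only the 2 units with V_3=7 (V_1 = -2, 5): V_4 = 23, 9, mean 16.
Difference = 13.4 − 16 = -2.6.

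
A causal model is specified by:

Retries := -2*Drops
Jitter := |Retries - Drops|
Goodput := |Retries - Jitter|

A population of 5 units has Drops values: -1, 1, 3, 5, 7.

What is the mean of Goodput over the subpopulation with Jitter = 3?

3

Conditioning on Jitter=3 selects the 2 unit(s) with Drops ∈ {-1, 1}. Their Goodput values: 1, 5. Mean = 3.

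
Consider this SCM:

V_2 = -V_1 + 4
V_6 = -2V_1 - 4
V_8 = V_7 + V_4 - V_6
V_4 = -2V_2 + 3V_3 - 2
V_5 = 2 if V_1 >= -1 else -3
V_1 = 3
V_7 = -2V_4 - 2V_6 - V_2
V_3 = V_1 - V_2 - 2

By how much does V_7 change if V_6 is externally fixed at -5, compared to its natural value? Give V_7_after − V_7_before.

-10

Intervening sets V_6 = -5 and removes its equation (V_6 = -2V_1 - 4).
V_2 = -V_1 + 4  [with V_1=3]  = 1
V_3 = V_1 - V_2 - 2  [with V_1=3, V_2=1]  = 0
V_4 = -2V_2 + 3V_3 - 2  [with V_2=1, V_3=0]  = -4
V_7 = -2V_4 - 2V_6 - V_2  [with V_4=-4, V_6=-5, V_2=1]  = 17
Without intervention: V_2 = -V_1 + 4  [with V_1=3]  = 1; V_3 = V_1 - V_2 - 2  [with V_1=3, V_2=1]  = 0; V_4 = -2V_2 + 3V_3 - 2  [with V_2=1, V_3=0]  = -4; V_6 = -2V_1 - 4  [with V_1=3]  = -10; V_7 = -2V_4 - 2V_6 - V_2  [with V_4=-4, V_6=-10, V_2=1]  = 27.
Change = 17 − 27 = -10.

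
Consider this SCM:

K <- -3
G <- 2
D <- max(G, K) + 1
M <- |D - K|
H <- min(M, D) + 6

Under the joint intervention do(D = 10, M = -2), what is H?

4

Setting D = 10, M = -2 by intervention discards those variables' equations.
H = min(M, D) + 6  [with M=-2, D=10]  = 4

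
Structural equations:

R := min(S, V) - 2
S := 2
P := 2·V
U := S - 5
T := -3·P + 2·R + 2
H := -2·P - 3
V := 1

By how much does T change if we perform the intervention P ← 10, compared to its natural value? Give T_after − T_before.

Intervening sets P = 10 and removes its equation (P := 2·V).
R = min(S, V) - 2  [with S=2, V=1]  = -1
T = -3·P + 2·R + 2  [with P=10, R=-1]  = -30
Without intervention: R = min(S, V) - 2  [with S=2, V=1]  = -1; P = 2·V  [with V=1]  = 2; T = -3·P + 2·R + 2  [with P=2, R=-1]  = -6.
Change = -30 − (-6) = -24.

-24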